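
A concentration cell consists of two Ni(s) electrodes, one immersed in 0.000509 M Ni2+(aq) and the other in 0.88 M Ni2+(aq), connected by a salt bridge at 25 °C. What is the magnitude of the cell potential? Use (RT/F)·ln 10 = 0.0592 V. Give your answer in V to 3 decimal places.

0.096 V

For a concentration cell E°cell = 0, since both electrodes use the same couple.
The compartment with the higher Ni2+(aq) concentration (0.88 M) acts as the cathode; ions are reduced there and produced at the dilute (0.000509 M) anode.
With n = 2, Ecell = −(0.0592/2)·log([dilute]/[conc]) = −(0.0592/2)·log(0.000509/0.88) = +0.096 V.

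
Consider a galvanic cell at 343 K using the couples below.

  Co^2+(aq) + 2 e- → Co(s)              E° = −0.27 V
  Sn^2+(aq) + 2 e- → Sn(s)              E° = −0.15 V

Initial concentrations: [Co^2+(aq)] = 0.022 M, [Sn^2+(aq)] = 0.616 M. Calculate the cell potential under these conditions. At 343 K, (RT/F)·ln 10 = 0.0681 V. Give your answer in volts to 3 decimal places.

Since E°(Sn²⁺/Sn) > E°(Co²⁺/Co), Sn²⁺/Sn serves as the cathode.
The standard potential is −0.15 − (−0.27) = +0.12 V and the balanced reaction transfers n = 2 electrons.
For the overall reaction Sn^2+(aq) + Co(s) → Sn(s) + Co^2+(aq), Q = [Co^2+(aq)] / [Sn^2+(aq)] = 0.0357, giving log Q = −1.447.
E = E° − (0.0681/n)·log Q = +0.12 − (0.0681/2)(−1.447) = +0.169 V.

+0.169 V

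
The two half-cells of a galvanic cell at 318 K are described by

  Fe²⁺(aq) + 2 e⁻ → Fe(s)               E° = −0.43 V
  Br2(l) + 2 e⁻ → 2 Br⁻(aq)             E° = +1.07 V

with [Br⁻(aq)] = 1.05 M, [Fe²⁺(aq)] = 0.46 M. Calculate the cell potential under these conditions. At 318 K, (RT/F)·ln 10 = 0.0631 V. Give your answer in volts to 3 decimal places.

+1.509 V

Since E°(Br₂/Br⁻) > E°(Fe²⁺/Fe), Br₂/Br⁻ serves as the cathode.
E°cell = E°cat − E°an = +1.07 − (−0.43) = +1.50 V; n = 2.
For the overall reaction Br2(l) + Fe(s) → 2 Br⁻(aq) + Fe²⁺(aq), Q = [Br⁻(aq)]^2·[Fe²⁺(aq)] = 0.507, giving log Q = −0.295.
By the Nernst equation, E = +1.50 − (0.0631/2)·(−0.295) = +1.509 V.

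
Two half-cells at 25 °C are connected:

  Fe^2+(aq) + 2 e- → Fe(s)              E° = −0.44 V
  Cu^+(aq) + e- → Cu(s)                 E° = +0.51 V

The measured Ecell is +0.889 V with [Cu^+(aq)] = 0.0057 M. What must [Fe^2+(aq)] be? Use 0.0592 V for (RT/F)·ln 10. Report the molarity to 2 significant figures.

Cu⁺/Cu is the cathode (higher E°); E°cell = +0.51 − (−0.44) = +0.95 V with n = 2.
Since E = E° − (0.0592/n)·log Q, log Q = n(E° − E)/0.0592 = 2.061.
Balancing electrons gives 2 Cu^+(aq) + Fe(s) → 2 Cu(s) + Fe^2+(aq); thus Q = [Fe^2+(aq)] / [Cu^+(aq)]^2.
Substituting the known concentrations and solving, log [Fe^2+(aq)] = −2.427 and [Fe^2+(aq)] = 0.0037 M.

0.0037 M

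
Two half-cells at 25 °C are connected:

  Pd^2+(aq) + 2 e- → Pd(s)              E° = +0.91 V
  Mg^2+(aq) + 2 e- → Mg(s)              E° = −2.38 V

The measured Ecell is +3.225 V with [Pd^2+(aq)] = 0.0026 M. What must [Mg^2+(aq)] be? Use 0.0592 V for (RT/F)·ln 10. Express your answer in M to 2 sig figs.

0.41 M

Pd²⁺/Pd is the cathode (higher E°); E°cell = +0.91 − (−2.38) = +3.29 V with n = 2.
From the Nernst equation, log Q = n(E° − E)/0.0592 = 2·(+3.29 − (+3.225))/0.0592 = 2.196.
The balanced reaction is Pd^2+(aq) + Mg(s) → Pd(s) + Mg^2+(aq), so Q = [Mg^2+(aq)] / [Pd^2+(aq)].
Substituting the known concentrations and solving, log [Mg^2+(aq)] = −0.389 and [Mg^2+(aq)] = 0.41 M.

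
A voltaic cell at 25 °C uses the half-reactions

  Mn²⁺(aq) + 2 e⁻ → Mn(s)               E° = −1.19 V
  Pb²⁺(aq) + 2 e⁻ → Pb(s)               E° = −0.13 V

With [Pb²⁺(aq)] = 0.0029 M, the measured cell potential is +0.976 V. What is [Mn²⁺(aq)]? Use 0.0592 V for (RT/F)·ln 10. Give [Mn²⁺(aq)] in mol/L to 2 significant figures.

2.0 M

Pb²⁺/Pb is the cathode (higher E°); E°cell = −0.13 − (−1.19) = +1.06 V with n = 2.
Since E = E° − (0.0592/n)·log Q, log Q = n(E° − E)/0.0592 = 2.838.
The balanced reaction is Pb²⁺(aq) + Mn(s) → Pb(s) + Mn²⁺(aq), so Q = [Mn²⁺(aq)] / [Pb²⁺(aq)].
Isolating [Mn²⁺(aq)] in Q = 10^{2.838} yields log [Mn²⁺(aq)] = 0.300, i.e. 2.0 M.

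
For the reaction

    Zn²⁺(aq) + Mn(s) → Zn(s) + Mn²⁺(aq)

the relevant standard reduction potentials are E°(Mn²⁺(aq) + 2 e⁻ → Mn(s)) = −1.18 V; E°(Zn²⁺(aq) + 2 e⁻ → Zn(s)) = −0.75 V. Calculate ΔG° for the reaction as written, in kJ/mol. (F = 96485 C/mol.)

In the reaction as written Zn²⁺(aq) is reduced, so the Zn²⁺/Zn couple is the cathode and Mn²⁺/Mn is the anode.
E°cell = −0.75 − (−1.18) = +0.43 V; balancing electrons gives n = 2.
ΔG° = −nFE°cell = −(2)(96485)(+0.43) J/mol = −83.0 kJ/mol.

−83.0 kJ/mol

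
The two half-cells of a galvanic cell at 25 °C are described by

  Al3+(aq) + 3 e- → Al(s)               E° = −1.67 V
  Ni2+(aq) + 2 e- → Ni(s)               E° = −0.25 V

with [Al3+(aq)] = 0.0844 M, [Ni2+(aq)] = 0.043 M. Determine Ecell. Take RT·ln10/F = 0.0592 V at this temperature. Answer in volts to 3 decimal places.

The Ni²⁺/Ni couple has the more positive E°, so it is the cathode; Al³⁺/Al is the anode.
E°cell = −0.25 − (−1.67) = +1.42 V, with n = 6 electrons transferred.
For the overall reaction 3 Ni2+(aq) + 2 Al(s) → 3 Ni(s) + 2 Al3+(aq), Q = [Al3+(aq)]^2 / [Ni2+(aq)]^3 = 89.6, giving log Q = 1.952.
Applying E = E° − (RT ln10/nF)·log Q gives +1.42 − (0.0592/6)(1.952) = +1.401 V.

+1.401 V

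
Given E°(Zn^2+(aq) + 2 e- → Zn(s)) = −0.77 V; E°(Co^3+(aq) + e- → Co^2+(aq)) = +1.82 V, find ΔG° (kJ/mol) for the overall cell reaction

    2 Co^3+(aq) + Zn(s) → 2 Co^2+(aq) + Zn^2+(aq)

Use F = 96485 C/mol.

In the reaction as written Co^3+(aq) is reduced, so the Co³⁺/Co²⁺ couple is the cathode and Zn²⁺/Zn is the anode.
E°cell = +1.82 − (−0.77) = +2.59 V; balancing electrons gives n = 2.
ΔG° = −nFE°cell = −(2)(96485)(+2.59) J/mol = −500 kJ/mol.

−500 kJ/mol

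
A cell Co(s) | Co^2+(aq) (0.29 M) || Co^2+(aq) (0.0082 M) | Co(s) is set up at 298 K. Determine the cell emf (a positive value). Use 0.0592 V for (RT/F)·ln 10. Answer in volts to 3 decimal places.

0.046 V

For a concentration cell E°cell = 0, since both electrodes use the same couple.
The compartment with the higher Co^2+(aq) concentration (0.29 M) acts as the cathode; ions are reduced there and produced at the dilute (0.0082 M) anode.
With n = 2, Ecell = −(0.0592/2)·log([dilute]/[conc]) = −(0.0592/2)·log(0.0082/0.29) = +0.046 V.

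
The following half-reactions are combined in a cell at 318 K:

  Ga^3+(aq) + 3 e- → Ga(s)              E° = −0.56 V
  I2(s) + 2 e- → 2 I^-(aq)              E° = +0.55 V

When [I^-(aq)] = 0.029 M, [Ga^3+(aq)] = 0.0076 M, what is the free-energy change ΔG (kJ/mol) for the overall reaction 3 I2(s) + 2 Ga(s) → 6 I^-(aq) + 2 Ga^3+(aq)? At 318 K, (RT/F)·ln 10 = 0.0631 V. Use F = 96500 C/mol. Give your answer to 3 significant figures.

−725 kJ/mol

The standard cell potential is +0.55 − (−0.56) = +1.11 V, with n = 6 electrons in the balanced equation.
Q = [I^-(aq)]^6·[Ga^3+(aq)]^2 = 3.44×10^−14, so log Q = −13.464 and E = +1.11 − (0.0631/6)(−13.464) = +1.2516 V.
Finally ΔG = −nFE = −(6)(96500 C/mol)(+1.2516 V) = −725 kJ/mol.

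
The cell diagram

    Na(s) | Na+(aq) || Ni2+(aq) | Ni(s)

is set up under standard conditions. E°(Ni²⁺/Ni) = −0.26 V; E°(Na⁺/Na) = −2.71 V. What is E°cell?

By convention the left-hand electrode in cell notation is the anode (oxidation) and the right-hand electrode is the cathode (reduction).
E°cell = E°(right) − E°(left) = −0.26 − (−2.71) = +2.45 V.

+2.45 V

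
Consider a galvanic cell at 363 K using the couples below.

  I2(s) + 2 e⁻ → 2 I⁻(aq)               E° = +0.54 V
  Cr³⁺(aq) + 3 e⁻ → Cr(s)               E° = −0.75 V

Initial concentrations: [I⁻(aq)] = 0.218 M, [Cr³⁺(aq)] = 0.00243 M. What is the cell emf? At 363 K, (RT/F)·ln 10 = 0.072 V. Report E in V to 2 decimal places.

I₂/I⁻ is reduced (cathode, E° = +0.54 V) and Cr³⁺/Cr is oxidized (anode).
The standard potential is +0.54 − (−0.75) = +1.29 V and the balanced reaction transfers n = 6 electrons.
The balanced reaction is 3 I2(s) + 2 Cr(s) → 6 I⁻(aq) + 2 Cr³⁺(aq), so Q = [I⁻(aq)]^6·[Cr³⁺(aq)]^2 = 6.34×10^−10 and log Q = −9.198.
By the Nernst equation, E = +1.29 − (0.072/6)·(−9.198) = +1.40 V.

+1.40 V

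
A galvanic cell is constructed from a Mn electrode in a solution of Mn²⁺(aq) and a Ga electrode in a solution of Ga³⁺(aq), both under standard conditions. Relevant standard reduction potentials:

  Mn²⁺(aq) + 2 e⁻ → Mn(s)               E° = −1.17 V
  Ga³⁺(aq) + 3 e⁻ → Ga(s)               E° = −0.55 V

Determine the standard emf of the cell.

The Ga³⁺/Ga couple has the higher E°, so Ga ion is reduced (cathode) and Mn is oxidized (anode).
E°cell = E°(cathode) − E°(anode) = −0.55 − (−1.17) = +0.62 V.

+0.62 V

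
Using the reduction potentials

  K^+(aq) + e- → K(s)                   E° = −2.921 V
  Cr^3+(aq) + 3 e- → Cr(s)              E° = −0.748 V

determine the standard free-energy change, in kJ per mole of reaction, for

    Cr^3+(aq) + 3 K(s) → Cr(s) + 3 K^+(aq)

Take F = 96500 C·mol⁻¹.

−629 kJ/mol

In the reaction as written Cr^3+(aq) is reduced, so the Cr³⁺/Cr couple is the cathode and K⁺/K is the anode.
E°cell = −0.748 − (−2.921) = +2.173 V; balancing electrons gives n = 3.
ΔG° = −nFE°cell = −(3)(96500)(+2.173) J/mol = −629 kJ/mol.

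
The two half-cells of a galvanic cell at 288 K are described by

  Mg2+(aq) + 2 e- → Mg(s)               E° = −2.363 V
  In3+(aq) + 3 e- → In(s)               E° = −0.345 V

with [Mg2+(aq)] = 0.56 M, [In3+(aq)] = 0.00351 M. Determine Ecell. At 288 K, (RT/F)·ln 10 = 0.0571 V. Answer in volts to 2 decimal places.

Since E°(In³⁺/In) > E°(Mg²⁺/Mg), In³⁺/In serves as the cathode.
E°cell = −0.345 − (−2.363) = +2.018 V, with n = 6 electrons transferred.
Balancing gives 2 In3+(aq) + 3 Mg(s) → 2 In(s) + 3 Mg2+(aq); hence Q = [Mg2+(aq)]^3 / [In3+(aq)]^2 = 1.43×10^4 (log Q = 4.154).
Applying E = E° − (RT ln10/nF)·log Q gives +2.018 − (0.0571/6)(4.154) = +1.98 V.

+1.98 V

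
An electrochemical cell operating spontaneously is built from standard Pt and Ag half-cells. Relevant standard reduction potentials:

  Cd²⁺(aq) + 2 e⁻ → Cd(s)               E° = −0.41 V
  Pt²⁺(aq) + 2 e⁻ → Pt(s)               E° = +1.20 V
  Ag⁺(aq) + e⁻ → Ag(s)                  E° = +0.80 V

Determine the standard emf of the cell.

Of the two couples in this cell, the one with the more positive reduction potential is reduced at the cathode: here that is Pt²⁺/Pt (+1.20 V); Ag⁺/Ag (+0.80 V) is the anode.
E°cell = E°(cathode) − E°(anode) = +1.20 − (+0.80) = +0.40 V.

+0.40 V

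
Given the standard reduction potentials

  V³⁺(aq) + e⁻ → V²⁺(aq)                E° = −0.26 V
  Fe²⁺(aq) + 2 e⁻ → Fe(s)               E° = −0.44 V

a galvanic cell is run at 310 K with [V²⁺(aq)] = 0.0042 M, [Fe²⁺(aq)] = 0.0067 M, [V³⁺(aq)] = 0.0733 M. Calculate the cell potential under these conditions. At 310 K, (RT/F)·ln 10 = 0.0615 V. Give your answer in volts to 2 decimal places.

Since E°(V³⁺/V²⁺) > E°(Fe²⁺/Fe), V³⁺/V²⁺ serves as the cathode.
The standard potential is −0.26 − (−0.44) = +0.18 V and the balanced reaction transfers n = 2 electrons.
Balancing gives 2 V³⁺(aq) + Fe(s) → 2 V²⁺(aq) + Fe²⁺(aq); hence Q = ([V²⁺(aq)]^2·[Fe²⁺(aq)]) / [V³⁺(aq)]^2 = 2.2×10^−5 (log Q = −4.658).
E = E° − (0.0615/n)·log Q = +0.18 − (0.0615/2)(−4.658) = +0.32 V.

+0.32 V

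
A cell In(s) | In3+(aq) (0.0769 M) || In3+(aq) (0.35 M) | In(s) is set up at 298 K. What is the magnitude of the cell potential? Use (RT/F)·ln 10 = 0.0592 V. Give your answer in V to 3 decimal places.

For a concentration cell E°cell = 0, since both electrodes use the same couple.
The compartment with the higher In3+(aq) concentration (0.35 M) acts as the cathode; ions are reduced there and produced at the dilute (0.0769 M) anode.
With n = 3, Ecell = −(0.0592/3)·log([dilute]/[conc]) = −(0.0592/3)·log(0.0769/0.35) = +0.013 V.

0.013 V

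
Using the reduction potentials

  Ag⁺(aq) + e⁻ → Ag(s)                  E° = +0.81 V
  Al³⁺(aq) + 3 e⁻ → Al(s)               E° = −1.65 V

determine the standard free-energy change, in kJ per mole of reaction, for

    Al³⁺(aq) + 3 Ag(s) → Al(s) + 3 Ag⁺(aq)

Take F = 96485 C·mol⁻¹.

+712 kJ/mol

In the reaction as written Al³⁺(aq) is reduced, so the Al³⁺/Al couple is the cathode and Ag⁺/Ag is the anode.
E°cell = −1.65 − (+0.81) = −2.46 V; balancing electrons gives n = 3.
ΔG° = −nFE°cell = −(3)(96485)(−2.46) J/mol = +712 kJ/mol.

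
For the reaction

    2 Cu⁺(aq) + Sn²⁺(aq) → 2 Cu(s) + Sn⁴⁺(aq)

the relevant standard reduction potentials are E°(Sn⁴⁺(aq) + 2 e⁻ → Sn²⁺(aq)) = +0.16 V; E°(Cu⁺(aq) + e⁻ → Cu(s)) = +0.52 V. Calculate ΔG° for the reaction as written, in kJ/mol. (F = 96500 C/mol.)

−69.5 kJ/mol

In the reaction as written Cu⁺(aq) is reduced, so the Cu⁺/Cu couple is the cathode and Sn⁴⁺/Sn²⁺ is the anode.
E°cell = +0.52 − (+0.16) = +0.36 V; balancing electrons gives n = 2.
ΔG° = −nFE°cell = −(2)(96500)(+0.36) J/mol = −69.5 kJ/mol.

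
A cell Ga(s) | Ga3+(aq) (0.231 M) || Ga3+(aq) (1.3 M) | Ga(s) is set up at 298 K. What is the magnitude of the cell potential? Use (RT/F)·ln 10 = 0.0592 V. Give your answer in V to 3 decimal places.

For a concentration cell E°cell = 0, since both electrodes use the same couple.
The compartment with the higher Ga3+(aq) concentration (1.3 M) acts as the cathode; ions are reduced there and produced at the dilute (0.231 M) anode.
With n = 3, Ecell = −(0.0592/3)·log([dilute]/[conc]) = −(0.0592/3)·log(0.231/1.3) = +0.015 V.

0.015 V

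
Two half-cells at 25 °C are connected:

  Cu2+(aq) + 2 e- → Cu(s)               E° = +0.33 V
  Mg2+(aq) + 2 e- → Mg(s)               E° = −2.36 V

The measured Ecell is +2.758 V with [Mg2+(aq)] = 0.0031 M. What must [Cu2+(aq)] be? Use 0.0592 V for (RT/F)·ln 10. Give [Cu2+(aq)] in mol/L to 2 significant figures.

0.61 M

With Cu²⁺/Cu at the cathode and Mg²⁺/Mg at the anode, E°cell = +0.33 − (−2.36) = +2.69 V (n = 2).
Since E = E° − (0.0592/n)·log Q, log Q = n(E° − E)/0.0592 = −2.297.
Balancing electrons gives Cu2+(aq) + Mg(s) → Cu(s) + Mg2+(aq); thus Q = [Mg2+(aq)] / [Cu2+(aq)].
Substituting the known concentrations and solving, log [Cu2+(aq)] = −0.212 and [Cu2+(aq)] = 0.61 M.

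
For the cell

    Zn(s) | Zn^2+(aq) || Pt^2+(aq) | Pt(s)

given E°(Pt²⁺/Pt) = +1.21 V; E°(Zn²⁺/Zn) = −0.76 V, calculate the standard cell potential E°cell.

+1.97 V

By convention the left-hand electrode in cell notation is the anode (oxidation) and the right-hand electrode is the cathode (reduction).
E°cell = E°(right) − E°(left) = +1.21 − (−0.76) = +1.97 V.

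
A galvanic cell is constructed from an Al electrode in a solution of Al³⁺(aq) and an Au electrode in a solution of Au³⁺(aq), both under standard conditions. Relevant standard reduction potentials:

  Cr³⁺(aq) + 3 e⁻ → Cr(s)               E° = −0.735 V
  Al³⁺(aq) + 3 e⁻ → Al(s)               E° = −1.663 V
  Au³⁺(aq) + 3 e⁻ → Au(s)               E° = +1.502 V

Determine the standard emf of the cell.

The Au³⁺/Au couple has the higher E°, so Au ion is reduced (cathode) and Al is oxidized (anode).
E°cell = E°(cathode) − E°(anode) = +1.502 − (−1.663) = +3.165 V.

+3.165 V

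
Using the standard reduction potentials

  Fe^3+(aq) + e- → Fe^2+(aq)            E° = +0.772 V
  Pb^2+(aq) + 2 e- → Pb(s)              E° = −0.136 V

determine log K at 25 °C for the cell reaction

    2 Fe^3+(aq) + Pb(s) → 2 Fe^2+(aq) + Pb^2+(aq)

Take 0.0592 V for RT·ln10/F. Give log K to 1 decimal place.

The Fe³⁺/Fe²⁺ couple is reduced (cathode); E°cell = +0.772 − (−0.136) = +0.908 V with n = 2.
At equilibrium E = 0, so log K = nE°cell / 0.0592 = (2)(+0.908) / 0.0592 = 30.7.

log K = 30.7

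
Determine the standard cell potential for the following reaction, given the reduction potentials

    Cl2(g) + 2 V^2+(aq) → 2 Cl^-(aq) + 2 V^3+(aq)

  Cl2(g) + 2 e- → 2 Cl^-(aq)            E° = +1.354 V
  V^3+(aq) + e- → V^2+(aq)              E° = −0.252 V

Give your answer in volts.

Cl2(g) gains electrons, so the Cl₂/Cl⁻ couple is the cathode; the V³⁺/V²⁺ couple is the anode.
E°cell = E°(cathode) − E°(anode) = +1.354 − (−0.252) = +1.606 V.
The positive value indicates the reaction is spontaneous as written.

+1.606 V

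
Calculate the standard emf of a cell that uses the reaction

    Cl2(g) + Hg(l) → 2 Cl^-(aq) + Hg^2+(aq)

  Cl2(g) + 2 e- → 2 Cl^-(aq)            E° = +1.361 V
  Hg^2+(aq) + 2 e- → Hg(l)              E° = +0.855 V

In the reaction as written, Cl2(g) is reduced (cathode) and Hg^2+(aq) is produced by oxidation at the anode.
E°cell = E°(cathode) − E°(anode) = +1.361 − (+0.855) = +0.506 V.

+0.506 V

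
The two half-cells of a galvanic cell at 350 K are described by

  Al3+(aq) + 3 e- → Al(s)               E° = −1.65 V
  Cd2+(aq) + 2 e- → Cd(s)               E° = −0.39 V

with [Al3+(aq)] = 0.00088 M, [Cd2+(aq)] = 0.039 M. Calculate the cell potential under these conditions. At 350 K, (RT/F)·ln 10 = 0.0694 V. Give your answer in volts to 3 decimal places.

+1.282 V

Cd²⁺/Cd is reduced (cathode, E° = −0.39 V) and Al³⁺/Al is oxidized (anode).
E°cell = E°cat − E°an = −0.39 − (−1.65) = +1.26 V; n = 6.
The balanced reaction is 3 Cd2+(aq) + 2 Al(s) → 3 Cd(s) + 2 Al3+(aq), so Q = [Al3+(aq)]^2 / [Cd2+(aq)]^3 = 0.0131 and log Q = −1.884.
Applying E = E° − (RT ln10/nF)·log Q gives +1.26 − (0.0694/6)(−1.884) = +1.282 V.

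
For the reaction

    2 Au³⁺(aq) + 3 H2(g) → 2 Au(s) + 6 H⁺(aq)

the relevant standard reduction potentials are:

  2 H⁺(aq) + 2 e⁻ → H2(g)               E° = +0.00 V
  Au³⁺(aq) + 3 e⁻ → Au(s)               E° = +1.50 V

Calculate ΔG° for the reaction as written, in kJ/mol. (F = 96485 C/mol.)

In the reaction as written Au³⁺(aq) is reduced, so the Au³⁺/Au couple is the cathode and 2H⁺/H₂ is the anode.
E°cell = +1.50 − (+0.00) = +1.50 V; balancing electrons gives n = 6.
ΔG° = −nFE°cell = −(6)(96485)(+1.50) J/mol = −868 kJ/mol.

−868 kJ/mol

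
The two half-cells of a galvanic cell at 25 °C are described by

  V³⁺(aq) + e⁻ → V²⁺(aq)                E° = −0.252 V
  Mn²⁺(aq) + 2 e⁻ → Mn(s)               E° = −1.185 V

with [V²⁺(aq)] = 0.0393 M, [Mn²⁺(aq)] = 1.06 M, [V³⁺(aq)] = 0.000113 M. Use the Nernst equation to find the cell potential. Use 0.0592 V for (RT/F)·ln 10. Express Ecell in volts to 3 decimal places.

+0.782 V

V³⁺/V²⁺ is reduced (cathode, E° = −0.252 V) and Mn²⁺/Mn is oxidized (anode).
The standard potential is −0.252 − (−1.185) = +0.933 V and the balanced reaction transfers n = 2 electrons.
For the overall reaction 2 V³⁺(aq) + Mn(s) → 2 V²⁺(aq) + Mn²⁺(aq), Q = ([V²⁺(aq)]^2·[Mn²⁺(aq)]) / [V³⁺(aq)]^2 = 1.28×10^5, giving log Q = 5.108.
E = E° − (0.0592/n)·log Q = +0.933 − (0.0592/2)(5.108) = +0.782 V.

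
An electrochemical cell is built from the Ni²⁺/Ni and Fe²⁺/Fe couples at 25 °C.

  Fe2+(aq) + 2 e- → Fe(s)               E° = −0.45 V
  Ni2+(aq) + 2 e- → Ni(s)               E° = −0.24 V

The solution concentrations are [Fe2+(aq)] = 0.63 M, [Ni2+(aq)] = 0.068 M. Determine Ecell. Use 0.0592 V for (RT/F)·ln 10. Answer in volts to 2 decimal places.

Since E°(Ni²⁺/Ni) > E°(Fe²⁺/Fe), Ni²⁺/Ni serves as the cathode.
The standard potential is −0.24 − (−0.45) = +0.21 V and the balanced reaction transfers n = 2 electrons.
The balanced reaction is Ni2+(aq) + Fe(s) → Ni(s) + Fe2+(aq), so Q = [Fe2+(aq)] / [Ni2+(aq)] = 9.26 and log Q = 0.967.
E = E° − (0.0592/n)·log Q = +0.21 − (0.0592/2)(0.967) = +0.18 V.

+0.18 V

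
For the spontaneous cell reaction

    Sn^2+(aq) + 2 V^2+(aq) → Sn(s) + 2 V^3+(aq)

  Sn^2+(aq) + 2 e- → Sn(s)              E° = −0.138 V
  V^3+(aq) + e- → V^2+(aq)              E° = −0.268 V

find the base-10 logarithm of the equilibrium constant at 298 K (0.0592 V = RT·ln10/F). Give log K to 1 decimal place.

log K = 4.4

The Sn²⁺/Sn couple is reduced (cathode); E°cell = −0.138 − (−0.268) = +0.130 V with n = 2.
At equilibrium E = 0, so log K = nE°cell / 0.0592 = (2)(+0.130) / 0.0592 = 4.4.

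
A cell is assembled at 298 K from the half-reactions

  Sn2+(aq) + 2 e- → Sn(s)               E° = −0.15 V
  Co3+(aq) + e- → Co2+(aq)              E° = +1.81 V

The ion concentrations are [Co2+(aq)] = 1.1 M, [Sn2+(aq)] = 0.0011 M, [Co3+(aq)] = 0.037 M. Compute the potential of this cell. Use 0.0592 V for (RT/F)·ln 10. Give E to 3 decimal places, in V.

The Co³⁺/Co²⁺ couple has the more positive E°, so it is the cathode; Sn²⁺/Sn is the anode.
E°cell = E°cat − E°an = +1.81 − (−0.15) = +1.96 V; n = 2.
For the overall reaction 2 Co3+(aq) + Sn(s) → 2 Co2+(aq) + Sn2+(aq), Q = ([Co2+(aq)]^2·[Sn2+(aq)]) / [Co3+(aq)]^2 = 0.972, giving log Q = −0.012.
By the Nernst equation, E = +1.96 − (0.0592/2)·(−0.012) = +1.960 V.

+1.960 V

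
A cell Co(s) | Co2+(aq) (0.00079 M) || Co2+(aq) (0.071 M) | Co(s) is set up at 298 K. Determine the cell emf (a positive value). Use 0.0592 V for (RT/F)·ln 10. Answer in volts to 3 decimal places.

For a concentration cell E°cell = 0, since both electrodes use the same couple.
The compartment with the higher Co2+(aq) concentration (0.071 M) acts as the cathode; ions are reduced there and produced at the dilute (0.00079 M) anode.
With n = 2, Ecell = −(0.0592/2)·log([dilute]/[conc]) = −(0.0592/2)·log(0.00079/0.071) = +0.058 V.

0.058 V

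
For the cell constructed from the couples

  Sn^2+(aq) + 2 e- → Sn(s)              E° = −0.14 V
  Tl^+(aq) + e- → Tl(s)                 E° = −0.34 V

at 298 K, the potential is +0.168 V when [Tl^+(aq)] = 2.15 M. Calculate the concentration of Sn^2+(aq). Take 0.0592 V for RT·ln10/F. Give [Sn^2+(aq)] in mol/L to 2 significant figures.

0.38 M

Sn²⁺/Sn is the cathode (higher E°); E°cell = −0.14 − (−0.34) = +0.20 V with n = 2.
Since E = E° − (0.0592/n)·log Q, log Q = n(E° − E)/0.0592 = 1.081.
Balancing electrons gives Sn^2+(aq) + 2 Tl(s) → Sn(s) + 2 Tl^+(aq); thus Q = [Tl^+(aq)]^2 / [Sn^2+(aq)].
Substituting the known concentrations and solving, log [Sn^2+(aq)] = −0.416 and [Sn^2+(aq)] = 0.38 M.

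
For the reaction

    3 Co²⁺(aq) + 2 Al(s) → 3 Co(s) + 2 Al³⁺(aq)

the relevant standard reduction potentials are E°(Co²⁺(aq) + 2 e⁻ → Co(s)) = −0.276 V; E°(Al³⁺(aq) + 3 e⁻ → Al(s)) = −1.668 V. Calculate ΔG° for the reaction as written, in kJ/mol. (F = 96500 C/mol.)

−806 kJ/mol

In the reaction as written Co²⁺(aq) is reduced, so the Co²⁺/Co couple is the cathode and Al³⁺/Al is the anode.
E°cell = −0.276 − (−1.668) = +1.392 V; balancing electrons gives n = 6.
ΔG° = −nFE°cell = −(6)(96500)(+1.392) J/mol = −806 kJ/mol.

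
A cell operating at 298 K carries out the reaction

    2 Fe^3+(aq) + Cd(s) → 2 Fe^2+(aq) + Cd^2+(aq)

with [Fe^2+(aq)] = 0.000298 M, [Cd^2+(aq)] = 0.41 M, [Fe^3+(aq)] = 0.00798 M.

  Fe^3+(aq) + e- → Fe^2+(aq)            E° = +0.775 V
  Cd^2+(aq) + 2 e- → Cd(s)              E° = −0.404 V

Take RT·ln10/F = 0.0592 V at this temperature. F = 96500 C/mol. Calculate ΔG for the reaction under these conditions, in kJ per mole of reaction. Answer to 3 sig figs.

−246 kJ/mol

E°cell = +0.775 − (−0.404) = +1.179 V; the balanced reaction transfers n = 2 electrons.
Here Q = ([Fe^2+(aq)]^2·[Cd^2+(aq)]) / [Fe^3+(aq)]^2 = 0.000572 (log Q = −3.243), giving E = +1.179 − (0.0592/2)·(−3.243) = +1.2750 V.
Finally ΔG = −nFE = −(2)(96500 C/mol)(+1.2750 V) = −246 kJ/mol.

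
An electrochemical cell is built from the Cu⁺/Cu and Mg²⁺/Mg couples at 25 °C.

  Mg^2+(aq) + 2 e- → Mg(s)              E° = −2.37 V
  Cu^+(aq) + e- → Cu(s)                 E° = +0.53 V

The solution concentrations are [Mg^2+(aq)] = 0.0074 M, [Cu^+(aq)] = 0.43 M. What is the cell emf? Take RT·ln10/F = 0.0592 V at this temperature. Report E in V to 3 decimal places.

+2.941 V

Since E°(Cu⁺/Cu) > E°(Mg²⁺/Mg), Cu⁺/Cu serves as the cathode.
The standard potential is +0.53 − (−2.37) = +2.90 V and the balanced reaction transfers n = 2 electrons.
For the overall reaction 2 Cu^+(aq) + Mg(s) → 2 Cu(s) + Mg^2+(aq), Q = [Mg^2+(aq)] / [Cu^+(aq)]^2 = 0.04, giving log Q = −1.398.
By the Nernst equation, E = +2.90 − (0.0592/2)·(−1.398) = +2.941 V.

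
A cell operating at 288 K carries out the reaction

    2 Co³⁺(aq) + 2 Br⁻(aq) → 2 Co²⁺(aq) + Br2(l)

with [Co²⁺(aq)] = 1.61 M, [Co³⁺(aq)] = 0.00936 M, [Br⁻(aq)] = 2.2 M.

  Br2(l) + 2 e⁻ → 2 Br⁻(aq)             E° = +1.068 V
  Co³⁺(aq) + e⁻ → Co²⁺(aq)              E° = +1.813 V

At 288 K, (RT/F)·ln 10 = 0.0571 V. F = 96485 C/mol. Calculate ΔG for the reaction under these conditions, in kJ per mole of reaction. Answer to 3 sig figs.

−123 kJ/mol

E°cell = +1.813 − (+1.068) = +0.745 V; the balanced reaction transfers n = 2 electrons.
The reaction quotient is [Co²⁺(aq)]^2 / ([Co³⁺(aq)]^2·[Br⁻(aq)]^2) = 6.11×10^3; by Nernst, E = +0.745 − (0.0571/2)(3.786) = +0.6369 V.
Then ΔG = −nFE = −2 × 96485 × +0.6369 J/mol = −123 kJ/mol.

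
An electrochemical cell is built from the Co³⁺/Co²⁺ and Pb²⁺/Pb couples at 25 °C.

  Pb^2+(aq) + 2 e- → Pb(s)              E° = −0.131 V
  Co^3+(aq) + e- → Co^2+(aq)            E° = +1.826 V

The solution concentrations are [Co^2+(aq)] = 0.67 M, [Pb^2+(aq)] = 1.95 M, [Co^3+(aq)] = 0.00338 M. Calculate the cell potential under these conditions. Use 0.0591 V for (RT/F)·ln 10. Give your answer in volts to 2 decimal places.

The Co³⁺/Co²⁺ couple has the more positive E°, so it is the cathode; Pb²⁺/Pb is the anode.
E°cell = E°cat − E°an = +1.826 − (−0.131) = +1.957 V; n = 2.
Balancing gives 2 Co^3+(aq) + Pb(s) → 2 Co^2+(aq) + Pb^2+(aq); hence Q = ([Co^2+(aq)]^2·[Pb^2+(aq)]) / [Co^3+(aq)]^2 = 7.66×10^4 (log Q = 4.884).
By the Nernst equation, E = +1.957 − (0.0591/2)·(4.884) = +1.81 V.

+1.81 V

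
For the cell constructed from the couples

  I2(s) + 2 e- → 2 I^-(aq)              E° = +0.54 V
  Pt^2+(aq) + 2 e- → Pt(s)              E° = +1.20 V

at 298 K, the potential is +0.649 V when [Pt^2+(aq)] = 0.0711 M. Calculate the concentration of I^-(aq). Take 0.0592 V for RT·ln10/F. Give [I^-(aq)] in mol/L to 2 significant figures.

2.4 M

The Pt²⁺/Pt couple has the larger reduction potential, so it is the cathode: E°cell = +1.20 − (+0.54) = +0.66 V and n = 2.
From the Nernst equation, log Q = n(E° − E)/0.0592 = 2·(+0.66 − (+0.649))/0.0592 = 0.372.
For Pt^2+(aq) + 2 I^-(aq) → Pt(s) + I2(s), the reaction quotient is Q = 1 / ([Pt^2+(aq)]·[I^-(aq)]^2).
Isolating [I^-(aq)] in Q = 10^{0.372} yields log [I^-(aq)] = 0.388, i.e. 2.4 M.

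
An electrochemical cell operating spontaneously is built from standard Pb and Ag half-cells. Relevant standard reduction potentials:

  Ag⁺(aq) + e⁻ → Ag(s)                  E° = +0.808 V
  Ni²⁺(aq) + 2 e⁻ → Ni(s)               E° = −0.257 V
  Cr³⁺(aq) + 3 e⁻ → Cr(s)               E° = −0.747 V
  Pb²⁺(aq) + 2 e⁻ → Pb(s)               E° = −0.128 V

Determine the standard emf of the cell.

+0.936 V

Of the two couples in this cell, the one with the more positive reduction potential is reduced at the cathode: here that is Ag⁺/Ag (+0.808 V); Pb²⁺/Pb (−0.128 V) is the anode.
E°cell = E°(cathode) − E°(anode) = +0.808 − (−0.128) = +0.936 V.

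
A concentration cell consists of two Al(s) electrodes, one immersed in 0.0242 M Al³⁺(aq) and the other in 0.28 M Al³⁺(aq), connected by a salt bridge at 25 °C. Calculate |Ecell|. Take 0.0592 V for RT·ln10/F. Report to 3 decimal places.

For a concentration cell E°cell = 0, since both electrodes use the same couple.
The compartment with the higher Al³⁺(aq) concentration (0.28 M) acts as the cathode; ions are reduced there and produced at the dilute (0.0242 M) anode.
With n = 3, Ecell = −(0.0592/3)·log([dilute]/[conc]) = −(0.0592/3)·log(0.0242/0.28) = +0.021 V.

0.021 V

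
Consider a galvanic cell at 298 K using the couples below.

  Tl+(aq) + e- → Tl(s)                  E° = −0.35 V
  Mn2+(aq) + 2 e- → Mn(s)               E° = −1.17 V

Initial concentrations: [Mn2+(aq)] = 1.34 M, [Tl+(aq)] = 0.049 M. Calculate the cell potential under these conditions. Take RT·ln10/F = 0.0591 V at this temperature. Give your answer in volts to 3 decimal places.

Since E°(Tl⁺/Tl) > E°(Mn²⁺/Mn), Tl⁺/Tl serves as the cathode.
The standard potential is −0.35 − (−1.17) = +0.82 V and the balanced reaction transfers n = 2 electrons.
Balancing gives 2 Tl+(aq) + Mn(s) → 2 Tl(s) + Mn2+(aq); hence Q = [Mn2+(aq)] / [Tl+(aq)]^2 = 558 (log Q = 2.747).
E = E° − (0.0591/n)·log Q = +0.82 − (0.0591/2)(2.747) = +0.739 V.

+0.739 V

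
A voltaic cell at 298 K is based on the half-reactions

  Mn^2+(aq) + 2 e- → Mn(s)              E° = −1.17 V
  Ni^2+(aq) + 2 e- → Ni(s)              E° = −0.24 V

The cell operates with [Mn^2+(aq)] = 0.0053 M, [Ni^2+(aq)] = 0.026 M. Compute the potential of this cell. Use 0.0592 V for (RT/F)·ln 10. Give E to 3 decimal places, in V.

+0.950 V

Ni²⁺/Ni is reduced (cathode, E° = −0.24 V) and Mn²⁺/Mn is oxidized (anode).
E°cell = E°cat − E°an = −0.24 − (−1.17) = +0.93 V; n = 2.
Balancing gives Ni^2+(aq) + Mn(s) → Ni(s) + Mn^2+(aq); hence Q = [Mn^2+(aq)] / [Ni^2+(aq)] = 0.204 (log Q = −0.691).
By the Nernst equation, E = +0.93 − (0.0592/2)·(−0.691) = +0.950 V.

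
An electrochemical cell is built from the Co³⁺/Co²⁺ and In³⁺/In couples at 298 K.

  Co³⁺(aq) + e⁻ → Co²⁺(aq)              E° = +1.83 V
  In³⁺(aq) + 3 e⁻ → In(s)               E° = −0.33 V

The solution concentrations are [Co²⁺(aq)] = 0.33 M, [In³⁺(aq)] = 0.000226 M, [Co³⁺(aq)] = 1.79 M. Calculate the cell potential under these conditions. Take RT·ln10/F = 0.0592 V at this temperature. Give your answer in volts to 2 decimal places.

+2.28 V

Since E°(Co³⁺/Co²⁺) > E°(In³⁺/In), Co³⁺/Co²⁺ serves as the cathode.
E°cell = E°cat − E°an = +1.83 − (−0.33) = +2.16 V; n = 3.
The balanced reaction is 3 Co³⁺(aq) + In(s) → 3 Co²⁺(aq) + In³⁺(aq), so Q = ([Co²⁺(aq)]^3·[In³⁺(aq)]) / [Co³⁺(aq)]^3 = 1.42×10^−6 and log Q = −5.849.
By the Nernst equation, E = +2.16 − (0.0592/3)·(−5.849) = +2.28 V.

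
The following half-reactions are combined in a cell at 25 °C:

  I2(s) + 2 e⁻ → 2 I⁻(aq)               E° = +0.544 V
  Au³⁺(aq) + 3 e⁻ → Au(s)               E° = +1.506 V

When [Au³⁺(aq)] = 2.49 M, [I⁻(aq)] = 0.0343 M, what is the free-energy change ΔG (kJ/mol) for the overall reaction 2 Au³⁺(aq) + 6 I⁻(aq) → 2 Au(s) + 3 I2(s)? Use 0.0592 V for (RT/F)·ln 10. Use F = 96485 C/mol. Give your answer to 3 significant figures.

−511 kJ/mol

With Au³⁺/Au reduced at the cathode, E°cell = +1.506 − (+0.544) = +0.962 V and n = 6.
Q = 1 / ([Au³⁺(aq)]^2·[I⁻(aq)]^6) = 9.9×10^7, so log Q = 7.996 and E = +0.962 − (0.0592/6)(7.996) = +0.8831 V.
Then ΔG = −nFE = −6 × 96485 × +0.8831 J/mol = −511 kJ/mol.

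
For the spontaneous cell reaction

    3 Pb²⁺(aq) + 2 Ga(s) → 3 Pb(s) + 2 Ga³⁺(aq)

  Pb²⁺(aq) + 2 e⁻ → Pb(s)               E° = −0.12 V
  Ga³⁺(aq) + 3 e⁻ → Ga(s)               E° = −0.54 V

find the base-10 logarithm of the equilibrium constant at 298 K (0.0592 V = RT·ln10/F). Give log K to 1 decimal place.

log K = 42.6

The Pb²⁺/Pb couple is reduced (cathode); E°cell = −0.12 − (−0.54) = +0.42 V with n = 6.
At equilibrium E = 0, so log K = nE°cell / 0.0592 = (6)(+0.42) / 0.0592 = 42.6.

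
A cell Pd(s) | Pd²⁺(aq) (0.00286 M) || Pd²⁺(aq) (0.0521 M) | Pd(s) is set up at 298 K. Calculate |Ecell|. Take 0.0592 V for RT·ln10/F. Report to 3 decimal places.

For a concentration cell E°cell = 0, since both electrodes use the same couple.
The compartment with the higher Pd²⁺(aq) concentration (0.0521 M) acts as the cathode; ions are reduced there and produced at the dilute (0.00286 M) anode.
With n = 2, Ecell = −(0.0592/2)·log([dilute]/[conc]) = −(0.0592/2)·log(0.00286/0.0521) = +0.037 V.

0.037 V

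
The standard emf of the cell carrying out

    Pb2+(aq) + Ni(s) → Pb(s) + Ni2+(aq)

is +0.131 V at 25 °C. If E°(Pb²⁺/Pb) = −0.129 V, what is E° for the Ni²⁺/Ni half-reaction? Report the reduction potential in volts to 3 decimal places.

−0.260 V

In the reaction as written the Pb²⁺/Pb couple is reduced (cathode) and Ni²⁺/Ni is oxidized (anode), so E°cell = E°(Pb²⁺/Pb) − E°(Ni²⁺/Ni).
E°(Ni²⁺/Ni) = E°(cathode) − E°cell = −0.129 − (+0.131) = −0.260 V.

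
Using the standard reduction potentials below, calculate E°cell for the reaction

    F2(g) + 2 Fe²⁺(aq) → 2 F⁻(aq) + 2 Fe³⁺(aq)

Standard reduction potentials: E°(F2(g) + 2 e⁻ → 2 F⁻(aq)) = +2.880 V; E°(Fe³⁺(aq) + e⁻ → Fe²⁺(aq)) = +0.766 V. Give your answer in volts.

+2.114 V

F2(g) gains electrons, so the F₂/F⁻ couple is the cathode; the Fe³⁺/Fe²⁺ couple is the anode.
E°cell = E°(cathode) − E°(anode) = +2.880 − (+0.766) = +2.114 V.
The positive value indicates the reaction is spontaneous as written.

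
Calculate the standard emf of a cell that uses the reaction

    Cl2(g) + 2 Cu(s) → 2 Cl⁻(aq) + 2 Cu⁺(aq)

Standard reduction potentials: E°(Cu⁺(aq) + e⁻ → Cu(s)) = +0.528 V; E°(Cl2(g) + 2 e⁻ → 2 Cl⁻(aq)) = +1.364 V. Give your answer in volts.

+0.836 V

In the reaction as written, Cl2(g) is reduced (cathode) and Cu⁺(aq) is produced by oxidation at the anode.
E°cell = E°(cathode) − E°(anode) = +1.364 − (+0.528) = +0.836 V.
The positive value indicates the reaction is spontaneous as written.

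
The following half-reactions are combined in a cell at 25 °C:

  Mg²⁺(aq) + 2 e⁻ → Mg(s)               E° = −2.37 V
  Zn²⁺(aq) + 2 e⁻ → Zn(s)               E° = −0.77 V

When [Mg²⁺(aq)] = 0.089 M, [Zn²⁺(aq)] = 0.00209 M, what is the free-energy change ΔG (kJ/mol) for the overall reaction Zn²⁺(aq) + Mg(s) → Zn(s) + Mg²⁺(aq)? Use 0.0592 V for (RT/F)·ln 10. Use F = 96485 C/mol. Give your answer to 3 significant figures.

−299 kJ/mol

The standard cell potential is −0.77 − (−2.37) = +1.60 V, with n = 2 electrons in the balanced equation.
The reaction quotient is [Mg²⁺(aq)] / [Zn²⁺(aq)] = 42.6; by Nernst, E = +1.60 − (0.0592/2)(1.629) = +1.5518 V.
Finally ΔG = −nFE = −(2)(96485 C/mol)(+1.5518 V) = −299 kJ/mol.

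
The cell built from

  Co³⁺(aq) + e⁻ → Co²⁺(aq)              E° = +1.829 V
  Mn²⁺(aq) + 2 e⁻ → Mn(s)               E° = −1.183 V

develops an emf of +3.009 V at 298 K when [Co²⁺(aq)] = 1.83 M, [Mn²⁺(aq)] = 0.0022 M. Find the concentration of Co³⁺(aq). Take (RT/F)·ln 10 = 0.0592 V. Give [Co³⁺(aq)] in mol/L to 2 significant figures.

0.076 M

Co³⁺/Co²⁺ is the cathode (higher E°); E°cell = +1.829 − (−1.183) = +3.012 V with n = 2.
Since E = E° − (0.0592/n)·log Q, log Q = n(E° − E)/0.0592 = 0.101.
The balanced reaction is 2 Co³⁺(aq) + Mn(s) → 2 Co²⁺(aq) + Mn²⁺(aq), so Q = ([Co²⁺(aq)]^2·[Mn²⁺(aq)]) / [Co³⁺(aq)]^2.
Solving for the unknown gives log [Co³⁺(aq)] = −1.117, so [Co³⁺(aq)] ≈ 0.076 M.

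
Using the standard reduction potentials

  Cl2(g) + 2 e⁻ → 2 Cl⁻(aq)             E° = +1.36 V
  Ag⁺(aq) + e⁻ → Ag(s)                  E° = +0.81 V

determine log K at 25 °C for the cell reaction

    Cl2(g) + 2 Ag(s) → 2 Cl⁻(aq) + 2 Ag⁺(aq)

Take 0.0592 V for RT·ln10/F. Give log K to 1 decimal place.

The Cl₂/Cl⁻ couple is reduced (cathode); E°cell = +1.36 − (+0.81) = +0.55 V with n = 2.
At equilibrium E = 0, so log K = nE°cell / 0.0592 = (2)(+0.55) / 0.0592 = 18.6.

log K = 18.6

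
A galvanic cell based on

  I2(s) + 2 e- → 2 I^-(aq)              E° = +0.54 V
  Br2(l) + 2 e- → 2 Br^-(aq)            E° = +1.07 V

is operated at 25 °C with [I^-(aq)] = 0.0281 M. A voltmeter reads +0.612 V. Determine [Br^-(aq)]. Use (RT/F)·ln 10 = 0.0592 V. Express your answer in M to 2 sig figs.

With Br₂/Br⁻ at the cathode and I₂/I⁻ at the anode, E°cell = +1.07 − (+0.54) = +0.53 V (n = 2).
From the Nernst equation, log Q = n(E° − E)/0.0592 = 2·(+0.53 − (+0.612))/0.0592 = −2.770.
The balanced reaction is Br2(l) + 2 I^-(aq) → 2 Br^-(aq) + I2(s), so Q = [Br^-(aq)]^2 / [I^-(aq)]^2.
Substituting the known concentrations and solving, log [Br^-(aq)] = −2.936 and [Br^-(aq)] = 0.0012 M.

0.0012 M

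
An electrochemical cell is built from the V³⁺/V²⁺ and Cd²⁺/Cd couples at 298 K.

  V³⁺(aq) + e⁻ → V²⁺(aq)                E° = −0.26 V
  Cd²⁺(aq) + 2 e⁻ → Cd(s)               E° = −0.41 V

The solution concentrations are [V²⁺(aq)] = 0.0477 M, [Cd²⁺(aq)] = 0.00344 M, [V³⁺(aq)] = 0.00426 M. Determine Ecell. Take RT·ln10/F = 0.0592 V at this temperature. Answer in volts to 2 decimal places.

+0.16 V

The V³⁺/V²⁺ couple has the more positive E°, so it is the cathode; Cd²⁺/Cd is the anode.
The standard potential is −0.26 − (−0.41) = +0.15 V and the balanced reaction transfers n = 2 electrons.
The balanced reaction is 2 V³⁺(aq) + Cd(s) → 2 V²⁺(aq) + Cd²⁺(aq), so Q = ([V²⁺(aq)]^2·[Cd²⁺(aq)]) / [V³⁺(aq)]^2 = 0.431 and log Q = −0.365.
Applying E = E° − (RT ln10/nF)·log Q gives +0.15 − (0.0592/2)(−0.365) = +0.16 V.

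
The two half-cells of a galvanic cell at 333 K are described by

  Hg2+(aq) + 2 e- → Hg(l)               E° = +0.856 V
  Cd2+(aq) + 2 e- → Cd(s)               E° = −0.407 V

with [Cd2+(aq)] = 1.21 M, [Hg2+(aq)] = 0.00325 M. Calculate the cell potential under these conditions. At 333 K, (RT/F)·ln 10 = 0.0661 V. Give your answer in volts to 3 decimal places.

+1.178 V

Since E°(Hg²⁺/Hg) > E°(Cd²⁺/Cd), Hg²⁺/Hg serves as the cathode.
The standard potential is +0.856 − (−0.407) = +1.263 V and the balanced reaction transfers n = 2 electrons.
For the overall reaction Hg2+(aq) + Cd(s) → Hg(l) + Cd2+(aq), Q = [Cd2+(aq)] / [Hg2+(aq)] = 372, giving log Q = 2.571.
Applying E = E° − (RT ln10/nF)·log Q gives +1.263 − (0.0661/2)(2.571) = +1.178 V.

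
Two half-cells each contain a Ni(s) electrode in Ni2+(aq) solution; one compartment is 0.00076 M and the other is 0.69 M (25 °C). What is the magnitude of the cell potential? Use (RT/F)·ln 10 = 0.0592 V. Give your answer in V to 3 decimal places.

For a concentration cell E°cell = 0, since both electrodes use the same couple.
The compartment with the higher Ni2+(aq) concentration (0.69 M) acts as the cathode; ions are reduced there and produced at the dilute (0.00076 M) anode.
With n = 2, Ecell = −(0.0592/2)·log([dilute]/[conc]) = −(0.0592/2)·log(0.00076/0.69) = +0.088 V.

0.088 V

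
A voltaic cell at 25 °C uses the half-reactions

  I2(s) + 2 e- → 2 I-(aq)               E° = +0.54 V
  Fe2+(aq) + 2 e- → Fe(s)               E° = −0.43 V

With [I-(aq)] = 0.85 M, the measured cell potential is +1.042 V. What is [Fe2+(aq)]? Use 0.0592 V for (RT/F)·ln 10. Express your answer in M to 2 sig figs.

I₂/I⁻ is the cathode (higher E°); E°cell = +0.54 − (−0.43) = +0.97 V with n = 2.
Since E = E° − (0.0592/n)·log Q, log Q = n(E° − E)/0.0592 = −2.432.
The balanced reaction is I2(s) + Fe(s) → 2 I-(aq) + Fe2+(aq), so Q = [I-(aq)]^2·[Fe2+(aq)].
Isolating [Fe2+(aq)] in Q = 10^{−2.432} yields log [Fe2+(aq)] = −2.291, i.e. 0.0051 M.

0.0051 M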